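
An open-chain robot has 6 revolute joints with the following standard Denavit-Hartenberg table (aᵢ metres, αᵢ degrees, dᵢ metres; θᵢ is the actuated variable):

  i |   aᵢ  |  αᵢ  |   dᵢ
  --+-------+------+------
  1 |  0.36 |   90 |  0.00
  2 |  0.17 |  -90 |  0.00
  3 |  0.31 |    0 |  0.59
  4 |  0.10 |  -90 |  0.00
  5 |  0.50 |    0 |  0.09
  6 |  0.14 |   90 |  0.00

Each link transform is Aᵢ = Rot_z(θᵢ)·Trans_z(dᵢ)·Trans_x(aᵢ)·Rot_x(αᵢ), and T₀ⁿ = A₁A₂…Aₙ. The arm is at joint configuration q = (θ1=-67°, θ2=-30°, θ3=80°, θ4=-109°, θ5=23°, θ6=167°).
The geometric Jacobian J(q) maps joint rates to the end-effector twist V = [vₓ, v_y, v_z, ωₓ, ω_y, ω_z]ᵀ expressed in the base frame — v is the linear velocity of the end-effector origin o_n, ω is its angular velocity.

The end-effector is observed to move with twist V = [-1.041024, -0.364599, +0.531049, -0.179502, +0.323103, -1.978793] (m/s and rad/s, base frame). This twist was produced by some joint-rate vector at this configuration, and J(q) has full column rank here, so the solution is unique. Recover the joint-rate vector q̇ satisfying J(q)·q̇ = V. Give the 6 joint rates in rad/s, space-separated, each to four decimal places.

-0.4220 0.8690 -0.8350 -0.6970 0.6470 0.3020

o_n = [0.6030, -0.9619, 0.0444]
J₁: ẑ×o_n = [0.9619, 0.6030, -0.0000], ω = ẑ
J2: z=[-0.9205, -0.3907, 0.0000] o=[0.1407, -0.3314, 0.0000] → [-0.0173, 0.0408, 0.7610, -0.9205, -0.3907, 0.0000]
J3: z=[0.1954, -0.4603, 0.8660] o=[0.1982, -0.4669, -0.0850] → [0.3691, 0.3253, 0.0896, 0.1954, -0.4603, 0.8660]
J4: z=[0.1954, -0.4603, 0.8660] o=[0.6127, -0.6621, 0.3990] → [0.4229, 0.0609, -0.0630, 0.1954, -0.4603, 0.8660]
J5: z=[0.9691, -0.0447, -0.2424] o=[0.5977, -0.7507, 0.3553] → [-0.0373, 0.3000, -0.2044, 0.9691, -0.0447, -0.2424]
J6: z=[0.9691, -0.0447, -0.2424] o=[0.5775, -1.0729, -0.0370] → [0.0233, -0.0850, 0.1088, 0.9691, -0.0447, -0.2424]
q̇ = J⁺·V = [-0.4220, 0.8690, -0.8350, -0.6970, 0.6470, 0.3020]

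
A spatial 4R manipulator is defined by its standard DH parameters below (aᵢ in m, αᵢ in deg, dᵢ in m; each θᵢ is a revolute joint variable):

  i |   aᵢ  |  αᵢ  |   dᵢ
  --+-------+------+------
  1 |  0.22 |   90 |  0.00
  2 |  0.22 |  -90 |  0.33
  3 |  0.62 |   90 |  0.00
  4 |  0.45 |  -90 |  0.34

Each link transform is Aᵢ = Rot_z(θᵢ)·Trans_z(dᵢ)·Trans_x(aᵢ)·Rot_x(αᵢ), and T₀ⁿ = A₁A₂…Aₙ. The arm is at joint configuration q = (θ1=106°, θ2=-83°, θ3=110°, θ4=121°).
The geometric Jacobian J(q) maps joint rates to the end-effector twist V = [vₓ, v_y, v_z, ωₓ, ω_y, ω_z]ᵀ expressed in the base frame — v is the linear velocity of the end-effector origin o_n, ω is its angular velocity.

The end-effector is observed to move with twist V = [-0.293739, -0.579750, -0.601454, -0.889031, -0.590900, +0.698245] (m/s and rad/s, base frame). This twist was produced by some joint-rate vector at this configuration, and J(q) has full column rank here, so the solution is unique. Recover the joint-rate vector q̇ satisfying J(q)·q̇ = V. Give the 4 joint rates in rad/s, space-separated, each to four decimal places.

0.8250 -0.9860 -0.3360 0.0920

o_n = [-0.3251, 0.5855, -0.3567]
J₁: ẑ×o_n = [-0.5855, -0.3251, 0.0000], ω = ẑ
J2: z=[0.9613, 0.2756, 0.0000] o=[-0.0606, 0.2115, 0.0000] → [-0.0983, 0.3429, 0.4324, 0.9613, 0.2756, 0.0000]
J3: z=[-0.2736, 0.9541, 0.1219] o=[0.2492, 0.3282, -0.2184] → [-0.1633, -0.1078, 0.4775, -0.2736, 0.9541, 0.1219]
J4: z=[-0.3603, 0.0158, -0.9327] o=[-0.3037, 0.1428, -0.0079] → [0.4074, -0.1058, -0.1592, -0.3603, 0.0158, -0.9327]
q̇ = J⁺·V = [0.8250, -0.9860, -0.3360, 0.0920]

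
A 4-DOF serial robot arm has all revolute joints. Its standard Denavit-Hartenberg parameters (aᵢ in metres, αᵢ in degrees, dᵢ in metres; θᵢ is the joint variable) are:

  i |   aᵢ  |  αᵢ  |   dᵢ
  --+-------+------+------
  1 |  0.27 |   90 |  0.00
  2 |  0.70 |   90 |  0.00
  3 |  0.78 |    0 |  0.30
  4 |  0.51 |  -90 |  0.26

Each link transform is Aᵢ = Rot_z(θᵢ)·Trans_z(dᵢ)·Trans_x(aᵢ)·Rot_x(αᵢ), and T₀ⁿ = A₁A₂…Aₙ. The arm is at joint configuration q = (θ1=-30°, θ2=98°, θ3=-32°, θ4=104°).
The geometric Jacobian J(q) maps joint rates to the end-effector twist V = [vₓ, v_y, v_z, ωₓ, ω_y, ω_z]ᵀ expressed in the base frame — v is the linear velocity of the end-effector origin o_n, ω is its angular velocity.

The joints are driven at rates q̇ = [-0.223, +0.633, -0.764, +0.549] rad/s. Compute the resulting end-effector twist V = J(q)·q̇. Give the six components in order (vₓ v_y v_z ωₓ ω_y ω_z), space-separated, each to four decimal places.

-0.6545 0.8426 0.0078 -0.5009 -0.4417 -0.2529

o_n = [0.4951, -0.3687, 1.5822]
J₁: ẑ×o_n = [0.3687, 0.4951, -0.0000], ω = ẑ
J2: z=[-0.5000, -0.8660, 0.0000] o=[0.2338, -0.1350, 0.0000] → [-1.3703, 0.7911, 0.3431, -0.5000, -0.8660, 0.0000]
J3: z=[0.8576, -0.4951, 0.1392] o=[0.1495, -0.0863, 0.6932] → [-0.4009, -0.7143, -0.0710, 0.8576, -0.4951, 0.1392]
J4: z=[0.8576, -0.4951, 0.1392] o=[0.5337, 0.1692, 1.3900] → [-0.0203, -0.1702, -0.4803, 0.8576, -0.4951, 0.1392]
V = J·q̇ = [-0.6545, 0.8426, 0.0078, -0.5009, -0.4417, -0.2529]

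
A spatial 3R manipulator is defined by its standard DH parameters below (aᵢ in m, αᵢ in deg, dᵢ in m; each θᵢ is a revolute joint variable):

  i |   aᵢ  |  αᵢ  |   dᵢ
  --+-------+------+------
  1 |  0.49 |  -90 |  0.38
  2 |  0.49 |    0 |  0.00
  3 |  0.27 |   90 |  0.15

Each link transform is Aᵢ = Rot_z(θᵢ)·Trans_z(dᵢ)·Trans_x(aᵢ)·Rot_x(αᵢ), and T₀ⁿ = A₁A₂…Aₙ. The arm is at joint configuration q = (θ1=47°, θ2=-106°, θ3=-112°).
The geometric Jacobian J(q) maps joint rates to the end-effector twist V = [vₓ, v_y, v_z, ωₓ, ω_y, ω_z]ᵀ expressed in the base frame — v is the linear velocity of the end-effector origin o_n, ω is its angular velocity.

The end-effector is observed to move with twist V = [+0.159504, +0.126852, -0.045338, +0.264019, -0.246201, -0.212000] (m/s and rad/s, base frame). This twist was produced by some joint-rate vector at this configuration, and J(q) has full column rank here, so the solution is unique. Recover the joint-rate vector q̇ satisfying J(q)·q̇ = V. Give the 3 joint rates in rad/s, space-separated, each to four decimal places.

-0.2120 0.2330 -0.5940

o_n = [-0.0127, 0.2063, 0.6848]
J₁: ẑ×o_n = [-0.2063, -0.0127, 0.0000], ω = ẑ
J2: z=[-0.7314, 0.6820, 0.0000] o=[0.3342, 0.3584, 0.3800] → [0.2079, 0.2229, 0.3478, -0.7314, 0.6820, 0.0000]
J3: z=[-0.7314, 0.6820, 0.0000] o=[0.2421, 0.2596, 0.8510] → [-0.1134, -0.1216, 0.2128, -0.7314, 0.6820, 0.0000]
q̇ = J⁺·V = [-0.2120, 0.2330, -0.5940]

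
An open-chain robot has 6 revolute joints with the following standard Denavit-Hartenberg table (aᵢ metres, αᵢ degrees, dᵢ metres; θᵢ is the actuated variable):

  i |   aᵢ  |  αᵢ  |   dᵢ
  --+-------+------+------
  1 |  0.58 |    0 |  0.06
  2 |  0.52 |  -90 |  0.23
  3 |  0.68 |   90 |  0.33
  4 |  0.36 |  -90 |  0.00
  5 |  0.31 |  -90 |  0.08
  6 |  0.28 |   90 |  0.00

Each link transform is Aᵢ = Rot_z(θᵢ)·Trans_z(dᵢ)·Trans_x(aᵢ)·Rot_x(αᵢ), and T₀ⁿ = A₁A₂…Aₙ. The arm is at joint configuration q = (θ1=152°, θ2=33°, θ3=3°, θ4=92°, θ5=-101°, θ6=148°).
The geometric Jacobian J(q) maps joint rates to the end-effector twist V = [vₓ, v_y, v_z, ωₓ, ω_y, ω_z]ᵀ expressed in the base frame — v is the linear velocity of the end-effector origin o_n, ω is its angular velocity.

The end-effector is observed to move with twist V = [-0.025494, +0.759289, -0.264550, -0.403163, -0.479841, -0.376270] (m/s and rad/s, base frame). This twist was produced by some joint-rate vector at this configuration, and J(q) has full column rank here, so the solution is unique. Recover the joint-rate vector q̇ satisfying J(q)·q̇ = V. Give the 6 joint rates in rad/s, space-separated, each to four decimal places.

-0.7820 0.5100 0.3290 -0.1000 -0.4520 0.1000

o_n = [-1.7072, -0.5132, 0.3226]
J₁: ẑ×o_n = [0.5132, -1.7072, 0.0000], ω = ẑ
J2: z=[0.0000, 0.0000, 1.0000] o=[-0.5121, 0.2723, 0.0600] → [0.7855, -1.1951, 0.0000, 0.0000, 0.0000, 1.0000]
J3: z=[0.0872, -0.9962, 0.0000] o=[-1.0301, 0.2270, 0.2900] → [-0.0325, -0.0028, -0.7390, 0.0872, -0.9962, 0.0000]
J4: z=[-0.0521, -0.0046, 0.9986] o=[-1.6779, -0.1610, 0.2544] → [0.3514, -0.0257, 0.0182, -0.0521, -0.0046, 0.9986]
J5: z=[0.9912, 0.1217, 0.0523] o=[-1.6340, -0.5183, 0.2551] → [0.0080, -0.0707, 0.0140, 0.9912, 0.1217, 0.0523]
J6: z=[0.1096, -0.9752, 0.1923] o=[-1.5778, -0.4512, 0.5630] → [0.2464, 0.0015, -0.1330, 0.1096, -0.9752, 0.1923]
q̇ = J⁺·V = [-0.7820, 0.5100, 0.3290, -0.1000, -0.4520, 0.1000]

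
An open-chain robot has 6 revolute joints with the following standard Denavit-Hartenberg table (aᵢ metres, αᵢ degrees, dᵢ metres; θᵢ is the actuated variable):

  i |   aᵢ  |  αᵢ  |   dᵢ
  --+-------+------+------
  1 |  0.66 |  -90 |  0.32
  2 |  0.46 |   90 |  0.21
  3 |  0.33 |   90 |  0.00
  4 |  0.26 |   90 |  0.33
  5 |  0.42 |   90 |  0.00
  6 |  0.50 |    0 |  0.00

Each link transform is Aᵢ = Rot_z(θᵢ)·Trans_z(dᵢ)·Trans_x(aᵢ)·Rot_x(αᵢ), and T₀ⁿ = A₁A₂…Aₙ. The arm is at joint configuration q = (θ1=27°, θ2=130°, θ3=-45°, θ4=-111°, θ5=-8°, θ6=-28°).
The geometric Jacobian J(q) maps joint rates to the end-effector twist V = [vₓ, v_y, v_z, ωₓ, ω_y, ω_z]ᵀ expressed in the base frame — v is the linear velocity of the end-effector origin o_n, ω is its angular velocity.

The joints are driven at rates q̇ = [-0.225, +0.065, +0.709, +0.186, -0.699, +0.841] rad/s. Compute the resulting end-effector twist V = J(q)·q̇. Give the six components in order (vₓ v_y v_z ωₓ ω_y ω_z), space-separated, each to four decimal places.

-0.5646 0.4332 -0.3036 -0.1699 -0.0515 -1.3165

o_n = [-0.3975, -0.2528, 0.7221]
J₁: ẑ×o_n = [0.2528, -0.3975, 0.0000], ω = ẑ
J2: z=[-0.4540, 0.8910, 0.0000] o=[0.5881, 0.2996, 0.3200] → [0.3583, 0.1825, 1.1290, -0.4540, 0.8910, 0.0000]
J3: z=[0.6826, 0.3478, -0.6428] o=[0.2293, 0.3525, -0.0324] → [-0.1267, -0.1121, -0.1952, 0.6826, 0.3478, -0.6428]
J4: z=[0.7260, -0.4237, 0.5417] o=[0.2016, 0.0765, -0.2111] → [-0.2170, -1.0020, -0.4929, 0.7260, -0.4237, 0.5417]
J5: z=[0.3230, 0.9055, 0.2753] o=[0.2833, -0.0698, 0.1741] → [0.5466, -0.3644, 0.5573, 0.3230, 0.9055, 0.2753]
J6: z=[-0.6344, 0.4230, -0.6469] o=[-0.0117, -0.0554, 0.4728] → [-0.0223, 0.4078, 0.2885, -0.6344, 0.4230, -0.6469]
V = J·q̇ = [-0.5646, 0.4332, -0.3036, -0.1699, -0.0515, -1.3165]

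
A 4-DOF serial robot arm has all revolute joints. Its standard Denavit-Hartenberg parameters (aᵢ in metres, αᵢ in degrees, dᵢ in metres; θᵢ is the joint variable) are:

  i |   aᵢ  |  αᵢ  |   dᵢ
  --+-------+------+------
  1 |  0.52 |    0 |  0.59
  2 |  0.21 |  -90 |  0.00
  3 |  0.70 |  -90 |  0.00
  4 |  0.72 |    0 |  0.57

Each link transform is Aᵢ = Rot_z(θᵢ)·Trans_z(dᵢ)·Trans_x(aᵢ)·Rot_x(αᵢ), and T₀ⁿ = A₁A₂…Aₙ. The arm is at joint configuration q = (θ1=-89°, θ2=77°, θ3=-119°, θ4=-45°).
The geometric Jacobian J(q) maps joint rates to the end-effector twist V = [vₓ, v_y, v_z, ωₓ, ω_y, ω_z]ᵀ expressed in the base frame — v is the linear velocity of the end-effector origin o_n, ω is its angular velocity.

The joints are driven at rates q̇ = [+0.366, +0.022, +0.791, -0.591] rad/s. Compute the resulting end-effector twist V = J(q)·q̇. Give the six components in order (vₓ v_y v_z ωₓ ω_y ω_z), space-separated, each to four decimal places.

1.2442 0.1354 -0.1938 -0.3411 0.8812 0.1015

o_n = [0.2346, -0.0474, 1.9239]
J₁: ẑ×o_n = [0.0474, 0.2346, -0.0000], ω = ẑ
J2: z=[0.0000, 0.0000, 1.0000] o=[0.0091, -0.5199, 0.5900] → [-0.4726, 0.2255, 0.0000, 0.0000, 0.0000, 1.0000]
J3: z=[0.2079, 0.9781, 0.0000] o=[0.2145, -0.5636, 0.5900] → [1.3047, -0.2773, 0.0877, 0.2079, 0.9781, 0.0000]
J4: z=[0.8555, -0.1818, 0.4848] o=[-0.1175, -0.4930, 1.2022] → [-0.3473, -0.4467, 0.4453, 0.8555, -0.1818, 0.4848]
V = J·q̇ = [1.2442, 0.1354, -0.1938, -0.3411, 0.8812, 0.1015]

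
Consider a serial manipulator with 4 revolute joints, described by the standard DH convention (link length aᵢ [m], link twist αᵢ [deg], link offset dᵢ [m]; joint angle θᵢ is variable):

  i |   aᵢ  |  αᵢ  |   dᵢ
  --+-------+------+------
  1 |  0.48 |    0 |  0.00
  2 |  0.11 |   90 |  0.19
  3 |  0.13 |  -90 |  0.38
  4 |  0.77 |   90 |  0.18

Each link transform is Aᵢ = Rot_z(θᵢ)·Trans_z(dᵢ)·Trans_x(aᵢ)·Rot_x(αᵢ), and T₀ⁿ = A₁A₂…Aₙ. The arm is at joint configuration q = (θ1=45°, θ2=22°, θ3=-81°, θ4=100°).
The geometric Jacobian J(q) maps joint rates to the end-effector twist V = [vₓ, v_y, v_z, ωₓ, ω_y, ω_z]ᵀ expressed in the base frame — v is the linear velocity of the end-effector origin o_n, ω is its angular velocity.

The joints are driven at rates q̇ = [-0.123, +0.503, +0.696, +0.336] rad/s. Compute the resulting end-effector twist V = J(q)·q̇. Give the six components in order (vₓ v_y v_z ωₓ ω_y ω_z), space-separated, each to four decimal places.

-0.0978 -0.2061 0.3750 0.7703 0.0335 0.4326

o_n = [0.1034, 0.7516, 0.2218]
J₁: ẑ×o_n = [-0.7516, 0.1034, 0.0000], ω = ẑ
J2: z=[0.0000, 0.0000, 1.0000] o=[0.3394, 0.3394, 0.0000] → [-0.4122, -0.2360, 0.0000, 0.0000, 0.0000, 1.0000]
J3: z=[0.9205, -0.3907, 0.0000] o=[0.3824, 0.4407, 0.1900] → [-0.0124, -0.0293, 0.1772, 0.9205, -0.3907, 0.0000]
J4: z=[0.3859, 0.9092, 0.1564] o=[0.7401, 0.3109, 0.0616] → [0.0767, -0.1614, 0.7490, 0.3859, 0.9092, 0.1564]
V = J·q̇ = [-0.0978, -0.2061, 0.3750, 0.7703, 0.0335, 0.4326]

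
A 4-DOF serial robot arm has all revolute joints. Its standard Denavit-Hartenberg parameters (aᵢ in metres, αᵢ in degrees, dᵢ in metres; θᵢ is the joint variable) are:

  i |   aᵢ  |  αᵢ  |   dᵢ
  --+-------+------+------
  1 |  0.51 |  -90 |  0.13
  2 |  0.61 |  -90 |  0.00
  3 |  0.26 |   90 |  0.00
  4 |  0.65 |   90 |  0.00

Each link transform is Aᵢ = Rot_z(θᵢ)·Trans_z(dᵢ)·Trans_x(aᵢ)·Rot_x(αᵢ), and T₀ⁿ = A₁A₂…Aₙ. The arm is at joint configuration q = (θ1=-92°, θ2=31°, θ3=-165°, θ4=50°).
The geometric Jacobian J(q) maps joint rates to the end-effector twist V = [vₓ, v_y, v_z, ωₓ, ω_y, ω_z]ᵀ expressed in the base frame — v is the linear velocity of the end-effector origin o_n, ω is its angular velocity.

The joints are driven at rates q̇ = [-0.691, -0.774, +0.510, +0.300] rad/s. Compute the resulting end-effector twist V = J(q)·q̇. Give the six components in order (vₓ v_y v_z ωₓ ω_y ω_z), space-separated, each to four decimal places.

0.1266 -0.5743 -0.4560 -1.0516 0.3661 -1.0882

o_n = [0.1678, -0.2212, -0.2738]
J₁: ẑ×o_n = [0.2212, 0.1678, -0.0000], ω = ẑ
J2: z=[0.9994, -0.0349, 0.0000] o=[-0.0178, -0.5097, 0.1300] → [0.0141, 0.4035, 0.2948, 0.9994, -0.0349, 0.0000]
J3: z=[0.0180, 0.5147, -0.8572] o=[-0.0360, -1.0322, -0.1842] → [0.6491, -0.1731, -0.0904, 0.0180, 0.5147, -0.8572]
J4: z=[-0.9576, 0.2554, 0.1333] o=[0.0387, -0.8195, -0.0548] → [-0.1357, -0.1925, -0.6058, -0.9576, 0.2554, 0.1333]
V = J·q̇ = [0.1266, -0.5743, -0.4560, -1.0516, 0.3661, -1.0882]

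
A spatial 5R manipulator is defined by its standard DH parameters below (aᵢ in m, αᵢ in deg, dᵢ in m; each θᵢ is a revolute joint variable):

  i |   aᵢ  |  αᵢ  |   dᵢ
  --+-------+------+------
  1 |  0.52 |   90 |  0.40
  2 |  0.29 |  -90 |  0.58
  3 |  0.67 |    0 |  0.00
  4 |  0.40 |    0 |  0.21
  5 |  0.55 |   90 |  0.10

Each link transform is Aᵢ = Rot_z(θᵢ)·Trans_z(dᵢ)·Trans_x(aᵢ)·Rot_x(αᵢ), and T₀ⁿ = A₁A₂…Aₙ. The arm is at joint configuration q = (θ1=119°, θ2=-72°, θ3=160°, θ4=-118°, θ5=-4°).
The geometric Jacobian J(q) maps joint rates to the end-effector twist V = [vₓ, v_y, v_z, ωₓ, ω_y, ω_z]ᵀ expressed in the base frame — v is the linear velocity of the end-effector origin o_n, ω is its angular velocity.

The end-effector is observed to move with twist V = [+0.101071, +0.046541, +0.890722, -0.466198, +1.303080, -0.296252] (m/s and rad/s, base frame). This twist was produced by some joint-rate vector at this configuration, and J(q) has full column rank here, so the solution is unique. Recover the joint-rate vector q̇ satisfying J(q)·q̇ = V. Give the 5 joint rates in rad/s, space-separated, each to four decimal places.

o_n = [-0.6770, 0.6945, 0.1239]
J₁: ẑ×o_n = [-0.6945, -0.6770, 0.0000], ω = ẑ
J2: z=[0.8746, 0.4848, 0.0000] o=[-0.2521, 0.4548, 0.4000] → [-0.1339, 0.2415, 0.4157, 0.8746, 0.4848, 0.0000]
J3: z=[-0.4611, 0.8318, 0.3090] o=[0.2117, 0.8144, 0.1242] → [0.0368, -0.2748, 0.7945, -0.4611, 0.8318, 0.3090]
J4: z=[-0.4611, 0.8318, 0.3090] o=[0.1056, 0.5331, 0.7230] → [-0.5482, -0.5181, 0.5766, -0.4611, 0.8318, 0.3090]
J5: z=[-0.4611, 0.8318, 0.3090] o=[-0.2698, 0.6584, 0.5052] → [-0.3283, -0.3016, 0.3220, -0.4611, 0.8318, 0.3090]
q̇ = J⁺·V = [-0.7400, 0.2240, 0.4890, 0.4090, 0.5380]

-0.7400 0.2240 0.4890 0.4090 0.5380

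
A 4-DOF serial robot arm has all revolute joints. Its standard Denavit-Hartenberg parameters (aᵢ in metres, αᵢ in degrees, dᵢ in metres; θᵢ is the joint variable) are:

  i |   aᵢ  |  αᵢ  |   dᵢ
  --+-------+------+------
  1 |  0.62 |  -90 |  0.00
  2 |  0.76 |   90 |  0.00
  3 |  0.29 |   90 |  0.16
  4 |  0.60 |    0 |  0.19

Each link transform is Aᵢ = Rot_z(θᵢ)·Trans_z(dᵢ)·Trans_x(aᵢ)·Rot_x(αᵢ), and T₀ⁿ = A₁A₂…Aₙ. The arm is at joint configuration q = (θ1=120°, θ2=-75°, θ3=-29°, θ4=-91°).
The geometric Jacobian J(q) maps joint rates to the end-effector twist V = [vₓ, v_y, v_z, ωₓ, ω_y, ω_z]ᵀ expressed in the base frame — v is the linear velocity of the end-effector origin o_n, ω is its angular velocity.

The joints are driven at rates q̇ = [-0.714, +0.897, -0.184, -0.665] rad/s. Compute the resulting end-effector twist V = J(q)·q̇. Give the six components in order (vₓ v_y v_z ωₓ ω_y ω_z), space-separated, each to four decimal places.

0.4681 0.6878 -0.9818 -1.4111 -0.5131 -0.4502

o_n = [-0.3793, 1.2603, 0.7674]
J₁: ẑ×o_n = [-1.2603, -0.3793, 0.0000], ω = ẑ
J2: z=[-0.8660, -0.5000, 0.0000] o=[-0.3100, 0.5369, 0.0000] → [-0.3837, 0.6646, -0.6611, -0.8660, -0.5000, 0.0000]
J3: z=[0.4830, -0.8365, 0.2588] o=[-0.4084, 0.7073, 0.7341] → [-0.1710, -0.0086, 0.2914, 0.4830, -0.8365, 0.2588]
J4: z=[0.8202, 0.3286, -0.4683] o=[-0.2421, 0.7006, 1.0205] → [0.1789, 0.2718, 0.5041, 0.8202, 0.3286, -0.4683]
V = J·q̇ = [0.4681, 0.6878, -0.9818, -1.4111, -0.5131, -0.4502]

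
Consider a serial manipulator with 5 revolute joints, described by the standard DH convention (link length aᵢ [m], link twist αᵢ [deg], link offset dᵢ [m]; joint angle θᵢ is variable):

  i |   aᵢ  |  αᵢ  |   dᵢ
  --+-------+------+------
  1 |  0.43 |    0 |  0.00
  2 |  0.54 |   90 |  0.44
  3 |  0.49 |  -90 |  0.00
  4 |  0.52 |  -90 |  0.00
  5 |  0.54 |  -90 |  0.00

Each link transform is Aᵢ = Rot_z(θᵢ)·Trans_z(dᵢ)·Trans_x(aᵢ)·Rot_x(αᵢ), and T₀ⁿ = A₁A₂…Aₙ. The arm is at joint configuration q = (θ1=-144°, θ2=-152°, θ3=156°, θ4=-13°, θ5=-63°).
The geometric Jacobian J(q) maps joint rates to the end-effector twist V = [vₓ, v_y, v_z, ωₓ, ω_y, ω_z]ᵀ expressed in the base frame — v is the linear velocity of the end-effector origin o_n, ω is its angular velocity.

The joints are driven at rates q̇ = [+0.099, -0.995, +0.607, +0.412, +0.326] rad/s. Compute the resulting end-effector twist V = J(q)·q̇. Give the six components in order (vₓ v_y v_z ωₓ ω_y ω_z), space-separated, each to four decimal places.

o_n = [-0.5370, -1.0332, 0.5030]
J₁: ẑ×o_n = [1.0332, -0.5370, 0.0000], ω = ẑ
J2: z=[0.0000, 0.0000, 1.0000] o=[-0.3479, -0.2527, 0.0000] → [0.7805, -0.1892, 0.0000, 0.0000, 0.0000, 1.0000]
J3: z=[0.8988, -0.4384, 0.0000] o=[-0.1112, 0.2326, 0.4400] → [-0.0276, -0.0566, -1.3244, 0.8988, -0.4384, 0.0000]
J4: z=[-0.1783, -0.3656, -0.9135] o=[-0.3074, -0.1697, 0.6393] → [-0.7390, 0.1855, 0.0700, -0.1783, -0.3656, -0.9135]
J5: z=[-0.9658, 0.2424, 0.0915] o=[-0.4052, -0.6370, 0.8454] → [-0.0468, -0.3428, 0.4146, -0.9658, 0.2424, 0.0915]
V = J·q̇ = [-1.0108, 0.0654, -0.6399, 0.1572, -0.3377, -1.2426]

-1.0108 0.0654 -0.6399 0.1572 -0.3377 -1.2426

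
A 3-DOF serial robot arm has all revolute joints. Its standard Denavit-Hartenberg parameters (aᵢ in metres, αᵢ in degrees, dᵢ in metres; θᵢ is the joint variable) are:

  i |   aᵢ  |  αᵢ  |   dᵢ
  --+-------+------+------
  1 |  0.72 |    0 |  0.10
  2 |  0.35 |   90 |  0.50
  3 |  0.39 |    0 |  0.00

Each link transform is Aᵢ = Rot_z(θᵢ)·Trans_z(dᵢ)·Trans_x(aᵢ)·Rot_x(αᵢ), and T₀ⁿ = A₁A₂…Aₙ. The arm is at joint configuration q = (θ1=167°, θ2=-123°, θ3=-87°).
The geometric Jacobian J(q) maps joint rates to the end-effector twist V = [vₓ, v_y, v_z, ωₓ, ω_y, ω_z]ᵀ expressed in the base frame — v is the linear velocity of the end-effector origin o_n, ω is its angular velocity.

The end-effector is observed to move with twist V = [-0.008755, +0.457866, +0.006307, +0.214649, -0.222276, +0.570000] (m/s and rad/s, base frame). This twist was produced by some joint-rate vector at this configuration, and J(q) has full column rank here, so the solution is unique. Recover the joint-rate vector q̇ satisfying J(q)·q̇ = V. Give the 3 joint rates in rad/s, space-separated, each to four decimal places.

o_n = [-0.4351, 0.4193, 0.2105]
J₁: ẑ×o_n = [-0.4193, -0.4351, 0.0000], ω = ẑ
J2: z=[0.0000, 0.0000, 1.0000] o=[-0.7015, 0.1620, 0.1000] → [-0.2573, 0.2665, 0.0000, 0.0000, 0.0000, 1.0000]
J3: z=[0.6947, -0.7193, 0.0000] o=[-0.4498, 0.4051, 0.6000] → [0.2802, 0.2705, 0.0204, 0.6947, -0.7193, 0.0000]
q̇ = J⁺·V = [-0.3170, 0.8870, 0.3090]

-0.3170 0.8870 0.3090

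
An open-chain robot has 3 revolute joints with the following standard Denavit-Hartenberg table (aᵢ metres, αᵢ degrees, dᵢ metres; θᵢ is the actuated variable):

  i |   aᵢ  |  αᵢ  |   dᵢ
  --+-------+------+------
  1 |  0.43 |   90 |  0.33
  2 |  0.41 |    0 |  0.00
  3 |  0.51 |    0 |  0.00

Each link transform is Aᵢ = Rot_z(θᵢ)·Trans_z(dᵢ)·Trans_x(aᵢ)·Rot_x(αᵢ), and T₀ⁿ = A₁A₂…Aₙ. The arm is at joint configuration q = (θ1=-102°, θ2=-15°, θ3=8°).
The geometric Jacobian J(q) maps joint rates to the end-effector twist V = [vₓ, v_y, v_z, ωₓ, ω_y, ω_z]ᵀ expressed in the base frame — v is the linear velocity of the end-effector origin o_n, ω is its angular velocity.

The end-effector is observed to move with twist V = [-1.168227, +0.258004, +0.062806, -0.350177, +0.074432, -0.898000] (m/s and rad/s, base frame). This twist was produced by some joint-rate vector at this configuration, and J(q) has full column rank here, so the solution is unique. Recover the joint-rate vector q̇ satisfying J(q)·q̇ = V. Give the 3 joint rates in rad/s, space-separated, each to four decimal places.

o_n = [-0.2770, -1.3031, 0.1617]
J₁: ẑ×o_n = [1.3031, -0.2770, 0.0000], ω = ẑ
J2: z=[-0.9781, 0.2079, 0.0000] o=[-0.0894, -0.4206, 0.3300] → [-0.0350, -0.1646, 0.9022, -0.9781, 0.2079, 0.0000]
J3: z=[-0.9781, 0.2079, 0.0000] o=[-0.1717, -0.8080, 0.2239] → [-0.0129, -0.0608, 0.5062, -0.9781, 0.2079, 0.0000]
q̇ = J⁺·V = [-0.8980, -0.2990, 0.6570]

-0.8980 -0.2990 0.6570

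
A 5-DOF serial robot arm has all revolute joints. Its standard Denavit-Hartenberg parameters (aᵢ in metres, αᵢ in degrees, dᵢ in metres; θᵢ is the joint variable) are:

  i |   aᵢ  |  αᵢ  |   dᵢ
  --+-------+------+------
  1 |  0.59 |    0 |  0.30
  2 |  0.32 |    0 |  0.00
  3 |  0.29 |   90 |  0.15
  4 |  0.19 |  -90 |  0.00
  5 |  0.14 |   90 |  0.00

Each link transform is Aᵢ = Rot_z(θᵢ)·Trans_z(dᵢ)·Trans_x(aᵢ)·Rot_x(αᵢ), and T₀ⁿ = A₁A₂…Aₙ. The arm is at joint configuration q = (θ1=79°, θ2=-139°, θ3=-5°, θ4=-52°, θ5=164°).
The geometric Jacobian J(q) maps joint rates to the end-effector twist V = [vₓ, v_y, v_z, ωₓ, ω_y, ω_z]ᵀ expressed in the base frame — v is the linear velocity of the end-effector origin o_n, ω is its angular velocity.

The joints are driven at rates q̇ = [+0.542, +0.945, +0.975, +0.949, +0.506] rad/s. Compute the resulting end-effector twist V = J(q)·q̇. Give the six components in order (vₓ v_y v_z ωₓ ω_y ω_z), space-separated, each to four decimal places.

0.7320 0.6668 0.0478 -0.6916 -0.7624 2.7735

o_n = [0.4445, 0.0246, 0.4063]
J₁: ẑ×o_n = [-0.0246, 0.4445, 0.0000], ω = ẑ
J2: z=[0.0000, 0.0000, 1.0000] o=[0.1126, 0.5792, 0.3000] → [0.5546, 0.3320, -0.0000, 0.0000, 0.0000, 1.0000]
J3: z=[0.0000, 0.0000, 1.0000] o=[0.2726, 0.3020, 0.3000] → [0.2774, 0.1720, -0.0000, 0.0000, 0.0000, 1.0000]
J4: z=[-0.9063, -0.4226, 0.0000] o=[0.3951, 0.0392, 0.4500] → [0.0185, -0.0396, 0.0341, -0.9063, -0.4226, 0.0000]
J5: z=[0.3330, -0.7142, 0.6157] o=[0.4446, -0.0668, 0.3003] → [-0.1320, -0.0353, 0.0304, 0.3330, -0.7142, 0.6157]
V = J·q̇ = [0.7320, 0.6668, 0.0478, -0.6916, -0.7624, 2.7735]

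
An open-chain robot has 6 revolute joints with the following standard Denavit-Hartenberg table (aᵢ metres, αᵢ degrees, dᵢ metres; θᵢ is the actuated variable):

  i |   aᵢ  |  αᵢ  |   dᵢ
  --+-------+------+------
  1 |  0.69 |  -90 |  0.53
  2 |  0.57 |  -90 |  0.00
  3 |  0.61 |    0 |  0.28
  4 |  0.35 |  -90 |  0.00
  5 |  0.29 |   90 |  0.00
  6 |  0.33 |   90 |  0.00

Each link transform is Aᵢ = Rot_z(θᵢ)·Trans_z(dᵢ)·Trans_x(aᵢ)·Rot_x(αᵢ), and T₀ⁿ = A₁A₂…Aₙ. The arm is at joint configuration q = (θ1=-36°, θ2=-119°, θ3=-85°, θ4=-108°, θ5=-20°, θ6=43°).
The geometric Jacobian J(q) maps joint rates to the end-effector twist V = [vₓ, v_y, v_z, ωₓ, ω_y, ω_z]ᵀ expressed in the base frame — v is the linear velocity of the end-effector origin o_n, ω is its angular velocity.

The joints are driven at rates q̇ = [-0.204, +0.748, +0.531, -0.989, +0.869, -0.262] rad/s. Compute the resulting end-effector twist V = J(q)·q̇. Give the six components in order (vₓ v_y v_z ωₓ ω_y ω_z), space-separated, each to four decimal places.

o_n = [1.3587, -0.2011, 0.5308]
J₁: ẑ×o_n = [0.2011, 1.3587, -0.0000], ω = ẑ
J2: z=[0.5878, 0.8090, 0.0000] o=[0.5582, -0.4056, 0.5300] → [0.0007, -0.0005, -0.5275, 0.5878, 0.8090, 0.0000]
J3: z=[0.7076, -0.5141, 0.4848] o=[0.3347, -0.2431, 1.0285] → [0.2355, 0.8487, 0.5562, 0.7076, -0.5141, 0.4848]
J4: z=[0.7076, -0.5141, 0.4848] o=[0.8691, 0.1197, 1.2108] → [0.5051, 0.7185, 0.0247, 0.7076, -0.5141, 0.4848]
J5: z=[0.6610, 0.7242, -0.1967] o=[0.9566, -0.0412, 0.9125] → [-0.3079, 0.1732, -0.3969, 0.6610, 0.7242, -0.1967]
J6: z=[0.5794, -0.3259, 0.7470] o=[1.0949, -0.2174, 0.7284] → [0.0522, 0.3116, 0.0954, 0.5794, -0.3259, 0.7470]
V = J·q̇ = [-0.6962, -0.4687, -0.4936, 0.5381, 1.5553, -0.7927]

-0.6962 -0.4687 -0.4936 0.5381 1.5553 -0.7927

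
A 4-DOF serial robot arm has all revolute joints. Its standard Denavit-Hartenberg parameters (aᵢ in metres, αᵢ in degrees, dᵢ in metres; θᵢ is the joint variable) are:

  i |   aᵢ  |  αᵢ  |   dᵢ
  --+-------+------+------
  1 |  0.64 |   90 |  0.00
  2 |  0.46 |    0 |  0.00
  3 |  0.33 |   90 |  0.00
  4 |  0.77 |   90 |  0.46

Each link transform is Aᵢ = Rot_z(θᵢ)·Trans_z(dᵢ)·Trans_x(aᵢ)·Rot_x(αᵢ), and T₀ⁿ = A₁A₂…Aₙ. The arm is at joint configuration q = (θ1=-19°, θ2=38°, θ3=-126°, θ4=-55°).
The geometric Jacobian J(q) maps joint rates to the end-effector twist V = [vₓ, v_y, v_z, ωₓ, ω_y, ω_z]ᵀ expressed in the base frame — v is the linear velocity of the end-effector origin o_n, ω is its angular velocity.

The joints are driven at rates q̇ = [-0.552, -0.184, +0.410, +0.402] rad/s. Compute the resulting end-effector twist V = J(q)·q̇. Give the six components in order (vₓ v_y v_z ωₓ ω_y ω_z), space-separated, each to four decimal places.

0.3949 -0.6563 -0.4179 -0.4534 -0.0829 -0.5660

o_n = [0.7440, 0.4109, -0.5040]
J₁: ẑ×o_n = [-0.4109, 0.7440, 0.0000], ω = ẑ
J2: z=[-0.3256, -0.9455, 0.0000] o=[0.6051, -0.2084, 0.0000] → [0.4766, -0.1641, -0.0703, -0.3256, -0.9455, 0.0000]
J3: z=[-0.3256, -0.9455, 0.0000] o=[0.9479, -0.3264, 0.2832] → [0.7443, -0.2563, -0.4328, -0.3256, -0.9455, 0.0000]
J4: z=[-0.9449, 0.3254, -0.0349] o=[0.9588, -0.3301, -0.0466] → [-0.1230, -0.4248, -0.6304, -0.9449, 0.3254, -0.0349]
V = J·q̇ = [0.3949, -0.6563, -0.4179, -0.4534, -0.0829, -0.5660]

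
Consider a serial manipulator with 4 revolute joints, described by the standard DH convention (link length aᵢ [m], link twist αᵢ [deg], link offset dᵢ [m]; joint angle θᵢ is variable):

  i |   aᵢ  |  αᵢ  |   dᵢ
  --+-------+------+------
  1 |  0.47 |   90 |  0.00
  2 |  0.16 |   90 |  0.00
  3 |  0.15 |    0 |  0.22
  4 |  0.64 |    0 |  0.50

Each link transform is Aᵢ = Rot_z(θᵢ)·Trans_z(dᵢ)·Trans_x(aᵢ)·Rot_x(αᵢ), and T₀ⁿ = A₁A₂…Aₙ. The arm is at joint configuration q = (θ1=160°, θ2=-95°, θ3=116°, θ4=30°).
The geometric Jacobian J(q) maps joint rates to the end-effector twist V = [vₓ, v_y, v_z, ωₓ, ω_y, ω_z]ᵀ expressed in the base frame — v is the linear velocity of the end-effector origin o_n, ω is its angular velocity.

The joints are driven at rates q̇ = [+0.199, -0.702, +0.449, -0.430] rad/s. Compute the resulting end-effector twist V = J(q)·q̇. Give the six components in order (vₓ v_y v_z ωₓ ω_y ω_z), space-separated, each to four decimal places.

-0.4251 0.1569 0.5439 -0.2223 -0.6661 0.2007

o_n = [0.3651, 0.3914, 0.4974]
J₁: ẑ×o_n = [-0.3914, 0.3651, 0.0000], ω = ẑ
J2: z=[0.3420, 0.9397, 0.0000] o=[-0.4417, 0.1607, 0.0000] → [0.4674, -0.1701, -0.6792, 0.3420, 0.9397, 0.0000]
J3: z=[0.9361, -0.3407, 0.0872] o=[-0.4286, 0.1560, -0.1594] → [-0.2443, -0.5457, 0.4908, 0.9361, -0.3407, 0.0872]
J4: z=[0.9361, -0.3407, 0.0872] o=[-0.1819, 0.2097, -0.0747] → [-0.2108, -0.4879, 0.3565, 0.9361, -0.3407, 0.0872]
V = J·q̇ = [-0.4251, 0.1569, 0.5439, -0.2223, -0.6661, 0.2007]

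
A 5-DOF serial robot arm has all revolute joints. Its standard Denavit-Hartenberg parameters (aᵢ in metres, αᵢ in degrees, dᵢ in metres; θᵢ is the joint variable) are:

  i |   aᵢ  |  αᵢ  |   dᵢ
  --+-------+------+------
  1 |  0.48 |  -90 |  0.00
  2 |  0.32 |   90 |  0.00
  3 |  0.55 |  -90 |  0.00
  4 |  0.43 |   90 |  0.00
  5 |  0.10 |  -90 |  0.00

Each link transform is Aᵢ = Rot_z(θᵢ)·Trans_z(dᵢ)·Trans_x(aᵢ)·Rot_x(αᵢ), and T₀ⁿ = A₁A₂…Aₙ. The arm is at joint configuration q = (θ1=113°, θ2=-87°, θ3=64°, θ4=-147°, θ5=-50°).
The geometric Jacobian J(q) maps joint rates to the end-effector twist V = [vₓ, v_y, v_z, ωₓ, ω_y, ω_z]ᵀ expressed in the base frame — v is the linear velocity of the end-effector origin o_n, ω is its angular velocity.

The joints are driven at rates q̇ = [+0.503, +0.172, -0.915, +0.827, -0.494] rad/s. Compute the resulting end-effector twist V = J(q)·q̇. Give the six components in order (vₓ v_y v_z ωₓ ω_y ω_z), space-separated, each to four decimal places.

o_n = [-0.1728, 0.1815, 0.4617]
J₁: ẑ×o_n = [-0.1815, -0.1728, 0.0000], ω = ẑ
J2: z=[-0.9205, -0.3907, 0.0000] o=[-0.1876, 0.4418, 0.0000] → [-0.1804, 0.4250, 0.2454, -0.9205, -0.3907, 0.0000]
J3: z=[0.3902, -0.9192, 0.0523] o=[-0.1941, 0.4573, 0.3196] → [-0.1162, -0.0544, -0.0881, 0.3902, -0.9192, 0.0523]
J4: z=[-0.3851, -0.2146, -0.8976] o=[-0.6541, 0.2757, 0.5603] → [-0.0634, -0.4699, 0.1395, -0.3851, -0.2146, -0.8976]
J5: z=[0.1282, 0.9507, -0.2823] o=[-0.2611, 0.1795, 0.4147] → [0.0453, -0.0309, -0.0836, 0.1282, 0.9507, -0.2823]
V = J·q̇ = [-0.0908, -0.3374, 0.2795, -0.8972, 0.1268, -0.1477]

-0.0908 -0.3374 0.2795 -0.8972 0.1268 -0.1477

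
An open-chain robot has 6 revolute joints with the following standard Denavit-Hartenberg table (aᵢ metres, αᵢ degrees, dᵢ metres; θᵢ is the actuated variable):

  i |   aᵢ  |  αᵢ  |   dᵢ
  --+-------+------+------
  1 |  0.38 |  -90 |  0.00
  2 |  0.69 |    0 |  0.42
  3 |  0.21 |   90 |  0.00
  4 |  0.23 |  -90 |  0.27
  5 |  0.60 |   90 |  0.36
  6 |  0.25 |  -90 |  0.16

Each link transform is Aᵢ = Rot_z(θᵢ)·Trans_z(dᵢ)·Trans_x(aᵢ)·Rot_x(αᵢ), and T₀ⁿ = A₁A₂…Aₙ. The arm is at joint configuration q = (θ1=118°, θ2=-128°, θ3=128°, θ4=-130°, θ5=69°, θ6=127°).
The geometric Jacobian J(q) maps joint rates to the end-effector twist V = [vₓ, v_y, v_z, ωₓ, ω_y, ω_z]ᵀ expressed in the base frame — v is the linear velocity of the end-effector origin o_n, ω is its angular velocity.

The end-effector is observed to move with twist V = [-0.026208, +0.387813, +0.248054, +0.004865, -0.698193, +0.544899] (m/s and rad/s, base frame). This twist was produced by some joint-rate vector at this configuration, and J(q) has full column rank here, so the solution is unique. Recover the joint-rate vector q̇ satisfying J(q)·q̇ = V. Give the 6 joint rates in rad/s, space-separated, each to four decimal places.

o_n = [0.1966, 0.3837, 0.4514]
J₁: ẑ×o_n = [-0.3837, 0.1966, 0.0000], ω = ẑ
J2: z=[-0.8829, -0.4695, 0.0000] o=[-0.1784, 0.3355, 0.0000] → [-0.2119, 0.3985, 0.1335, -0.8829, -0.4695, 0.0000]
J3: z=[-0.8829, -0.4695, 0.0000] o=[-0.3498, -0.2367, 0.5437] → [0.0434, -0.0815, -0.2913, -0.8829, -0.4695, 0.0000]
J4: z=[0.0000, -0.0000, 1.0000] o=[-0.4484, -0.0513, 0.5437] → [-0.4351, 0.6450, 0.0000, 0.0000, -0.0000, 1.0000]
J5: z=[0.2079, 0.9781, 0.0000] o=[-0.2234, -0.0991, 0.8137] → [-0.3544, 0.0753, -0.3105, 0.2079, 0.9781, 0.0000]
J6: z=[0.9132, -0.1941, 0.3584] o=[0.0618, 0.2083, 0.2536] → [-0.1013, -0.1323, 0.1864, 0.9132, -0.1941, 0.3584]
q̇ = J⁺·V = [-0.3030, 0.0620, -0.0030, 0.7730, -0.6440, 0.2090]

-0.3030 0.0620 -0.0030 0.7730 -0.6440 0.2090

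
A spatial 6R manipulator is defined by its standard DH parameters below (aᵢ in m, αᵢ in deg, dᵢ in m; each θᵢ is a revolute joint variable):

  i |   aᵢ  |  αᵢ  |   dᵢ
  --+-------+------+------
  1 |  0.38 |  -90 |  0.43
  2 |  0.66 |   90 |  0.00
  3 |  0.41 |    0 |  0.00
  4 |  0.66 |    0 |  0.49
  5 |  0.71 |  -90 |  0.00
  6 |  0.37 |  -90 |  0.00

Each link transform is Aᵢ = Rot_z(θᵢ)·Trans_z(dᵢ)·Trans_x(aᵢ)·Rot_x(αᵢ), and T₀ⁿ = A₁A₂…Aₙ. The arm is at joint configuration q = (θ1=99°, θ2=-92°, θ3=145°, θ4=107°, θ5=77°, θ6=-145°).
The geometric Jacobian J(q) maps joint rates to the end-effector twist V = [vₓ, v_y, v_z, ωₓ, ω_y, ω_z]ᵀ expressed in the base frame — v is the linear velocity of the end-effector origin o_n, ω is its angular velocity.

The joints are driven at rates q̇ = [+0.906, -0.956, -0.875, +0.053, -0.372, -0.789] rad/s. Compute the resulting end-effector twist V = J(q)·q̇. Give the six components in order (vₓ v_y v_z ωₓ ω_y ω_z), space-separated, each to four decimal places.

0.1128 0.4071 -1.3817 1.4233 1.4479 0.5416

o_n = [0.6476, -0.2398, 0.8742]
J₁: ẑ×o_n = [0.2398, 0.6476, -0.0000], ω = ẑ
J2: z=[-0.9877, -0.1564, 0.0000] o=[-0.0594, 0.3753, 0.4300] → [-0.0695, 0.4387, 0.7182, -0.9877, -0.1564, 0.0000]
J3: z=[0.1563, -0.9871, -0.0349] o=[-0.0558, 0.3526, 1.0896] → [0.1919, 0.0091, 0.6017, 0.1563, -0.9871, -0.0349]
J4: z=[0.1563, -0.9871, -0.0349] o=[-0.2899, 0.3274, 0.7540] → [-0.1385, -0.0515, 0.8368, 0.1563, -0.9871, -0.0349]
J5: z=[0.1563, -0.9871, -0.0349] o=[0.4055, -0.0511, 0.5330] → [-0.3434, -0.0618, 0.2094, 0.1563, -0.9871, -0.0349]
J6: z=[-0.8438, -0.1518, 0.5147] o=[0.7700, -0.0149, 1.1412] → [0.1563, -0.2883, 0.1712, -0.8438, -0.1518, 0.5147]
V = J·q̇ = [0.1128, 0.4071, -1.3817, 1.4233, 1.4479, 0.5416]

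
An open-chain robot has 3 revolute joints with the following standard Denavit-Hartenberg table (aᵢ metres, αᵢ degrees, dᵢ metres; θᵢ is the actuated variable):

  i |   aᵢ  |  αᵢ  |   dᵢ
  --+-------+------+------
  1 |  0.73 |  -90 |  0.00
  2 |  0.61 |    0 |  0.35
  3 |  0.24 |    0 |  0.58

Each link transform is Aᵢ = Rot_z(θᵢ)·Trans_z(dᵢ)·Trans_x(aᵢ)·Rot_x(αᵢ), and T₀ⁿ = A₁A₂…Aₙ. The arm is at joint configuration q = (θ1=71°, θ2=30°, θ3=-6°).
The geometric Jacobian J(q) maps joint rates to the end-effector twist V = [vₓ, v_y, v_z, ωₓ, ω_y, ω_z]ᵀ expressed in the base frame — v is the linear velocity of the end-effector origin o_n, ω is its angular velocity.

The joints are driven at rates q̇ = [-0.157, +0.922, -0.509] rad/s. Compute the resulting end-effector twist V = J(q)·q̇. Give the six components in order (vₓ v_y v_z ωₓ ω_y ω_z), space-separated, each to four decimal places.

o_n = [-0.3983, 1.6998, -0.4026]
J₁: ẑ×o_n = [-1.6998, -0.3983, 0.0000], ω = ẑ
J2: z=[-0.9455, 0.3256, 0.0000] o=[0.2377, 0.6902, 0.0000] → [-0.1311, -0.3807, -0.7475, -0.9455, 0.3256, 0.0000]
J3: z=[-0.9455, 0.3256, 0.0000] o=[0.0787, 1.3037, -0.3050] → [-0.0318, -0.0923, -0.2193, -0.9455, 0.3256, 0.0000]
V = J·q̇ = [0.1622, -0.2415, -0.5776, -0.3905, 0.1345, -0.1570]

0.1622 -0.2415 -0.5776 -0.3905 0.1345 -0.1570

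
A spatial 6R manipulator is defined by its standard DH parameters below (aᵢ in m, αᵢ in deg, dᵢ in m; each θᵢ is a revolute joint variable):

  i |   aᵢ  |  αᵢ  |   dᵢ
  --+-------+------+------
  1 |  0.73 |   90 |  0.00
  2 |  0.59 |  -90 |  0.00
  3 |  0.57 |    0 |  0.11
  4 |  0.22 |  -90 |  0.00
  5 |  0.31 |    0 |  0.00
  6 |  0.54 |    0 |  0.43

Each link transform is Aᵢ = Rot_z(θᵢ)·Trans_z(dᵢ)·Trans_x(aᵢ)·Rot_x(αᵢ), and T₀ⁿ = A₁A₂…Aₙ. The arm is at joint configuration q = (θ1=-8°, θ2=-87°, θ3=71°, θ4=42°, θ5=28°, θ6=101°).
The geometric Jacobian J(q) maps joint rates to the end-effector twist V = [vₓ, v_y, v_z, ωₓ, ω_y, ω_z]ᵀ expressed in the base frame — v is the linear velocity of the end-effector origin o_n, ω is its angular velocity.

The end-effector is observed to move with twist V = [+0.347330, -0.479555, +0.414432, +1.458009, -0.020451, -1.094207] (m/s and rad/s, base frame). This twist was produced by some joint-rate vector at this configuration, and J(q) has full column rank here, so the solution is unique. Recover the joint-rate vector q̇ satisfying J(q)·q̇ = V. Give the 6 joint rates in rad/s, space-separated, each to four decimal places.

-0.6990 0.0170 0.5980 0.8260 -0.8850 0.3740

o_n = [0.3607, 0.4669, -0.3430]
J₁: ẑ×o_n = [-0.4669, 0.3607, 0.0000], ω = ẑ
J2: z=[-0.1392, -0.9903, 0.0000] o=[0.7229, -0.1016, 0.0000] → [0.3397, -0.0477, -0.4378, -0.1392, -0.9903, 0.0000]
J3: z=[0.9889, -0.1390, 0.0523] o=[0.7535, -0.1059, -0.5892] → [-0.0642, -0.2640, 0.5119, 0.9889, -0.1390, 0.0523]
J4: z=[0.9889, -0.1390, 0.0523] o=[0.9469, 0.4112, -0.7688] → [-0.0621, -0.4517, -0.0263, 0.9889, -0.1390, 0.0523]
J5: z=[-0.1021, -0.3802, 0.9192] o=[0.9706, 0.6123, -0.6829] → [0.0044, -0.5260, -0.2171, -0.1021, -0.3802, 0.9192]
J6: z=[-0.1021, -0.3802, 0.9192] o=[0.8562, 0.8828, -0.5837] → [0.2908, -0.4310, -0.1460, -0.1021, -0.3802, 0.9192]
q̇ = J⁺·V = [-0.6990, 0.0170, 0.5980, 0.8260, -0.8850, 0.3740]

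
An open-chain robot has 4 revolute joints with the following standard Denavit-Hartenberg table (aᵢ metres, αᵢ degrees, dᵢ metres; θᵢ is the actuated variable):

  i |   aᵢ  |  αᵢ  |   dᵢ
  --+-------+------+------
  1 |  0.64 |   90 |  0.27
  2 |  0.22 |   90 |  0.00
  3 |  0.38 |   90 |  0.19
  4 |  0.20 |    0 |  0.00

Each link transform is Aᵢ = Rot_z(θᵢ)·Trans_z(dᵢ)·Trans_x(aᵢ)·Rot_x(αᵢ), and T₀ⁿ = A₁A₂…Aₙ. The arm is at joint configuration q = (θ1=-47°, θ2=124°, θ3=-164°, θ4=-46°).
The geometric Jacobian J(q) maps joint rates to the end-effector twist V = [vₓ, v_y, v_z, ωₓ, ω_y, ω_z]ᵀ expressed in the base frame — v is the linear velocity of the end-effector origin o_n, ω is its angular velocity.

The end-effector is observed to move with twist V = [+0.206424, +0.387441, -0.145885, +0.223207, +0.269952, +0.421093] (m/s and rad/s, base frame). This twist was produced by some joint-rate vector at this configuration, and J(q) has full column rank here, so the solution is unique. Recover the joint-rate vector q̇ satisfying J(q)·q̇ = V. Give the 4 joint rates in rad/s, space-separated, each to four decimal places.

0.5490 -0.6290 -0.1090 0.2930

o_n = [0.6735, -0.5125, 0.0646]
J₁: ẑ×o_n = [0.5125, 0.6735, -0.0000], ω = ẑ
J2: z=[-0.7314, -0.6820, 0.0000] o=[0.4365, -0.4681, 0.2700] → [0.1401, -0.1502, 0.1942, -0.7314, -0.6820, 0.0000]
J3: z=[0.5654, -0.6063, 0.5592] o=[0.3526, -0.3781, 0.4524] → [0.3103, 0.3987, 0.1186, 0.5654, -0.6063, 0.5592]
J4: z=[-0.5979, -0.7683, -0.2285] o=[0.6759, -0.5712, 0.2558] → [0.1603, -0.1138, -0.0370, -0.5979, -0.7683, -0.2285]
q̇ = J⁺·V = [0.5490, -0.6290, -0.1090, 0.2930]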